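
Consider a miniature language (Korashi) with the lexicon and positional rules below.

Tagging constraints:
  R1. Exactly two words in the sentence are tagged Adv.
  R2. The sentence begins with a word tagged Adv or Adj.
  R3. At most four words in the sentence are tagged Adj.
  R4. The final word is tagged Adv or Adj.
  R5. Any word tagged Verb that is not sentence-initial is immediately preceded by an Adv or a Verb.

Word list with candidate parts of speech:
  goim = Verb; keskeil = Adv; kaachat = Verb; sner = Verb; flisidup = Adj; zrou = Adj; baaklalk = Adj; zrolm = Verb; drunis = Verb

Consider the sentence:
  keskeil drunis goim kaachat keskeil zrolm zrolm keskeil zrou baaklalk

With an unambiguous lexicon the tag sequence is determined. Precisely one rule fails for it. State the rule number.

1

Fixed tagging: Adv Verb Verb Verb Adv Verb Verb Adv Adj Adj.
Checking each rule: R1 fail, R2 pass, R3 pass, R4 pass, R5 pass.
Only rule 1 fails.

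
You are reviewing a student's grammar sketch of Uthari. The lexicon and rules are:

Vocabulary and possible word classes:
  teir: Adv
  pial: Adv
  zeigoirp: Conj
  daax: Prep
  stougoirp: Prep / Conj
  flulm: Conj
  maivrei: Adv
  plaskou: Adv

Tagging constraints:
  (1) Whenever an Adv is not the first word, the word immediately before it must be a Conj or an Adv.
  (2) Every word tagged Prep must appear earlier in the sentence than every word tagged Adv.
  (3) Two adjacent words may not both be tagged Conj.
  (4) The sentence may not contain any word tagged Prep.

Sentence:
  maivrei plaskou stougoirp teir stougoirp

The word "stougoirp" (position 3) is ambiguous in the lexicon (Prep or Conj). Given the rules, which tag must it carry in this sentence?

Candidates per position — 1:maivrei {Adv}; 2:plaskou {Adv}; 3:stougoirp {Prep,Conj}; 4:teir {Adv}; 5:stougoirp {Prep,Conj}.
Word 3 cannot be Prep — rule 1 would then fail for every completion. It is Conj.
Word 5 cannot be Prep — rule 2 would then fail for every completion. It is Conj.
The only consistent sequence is: Adv Adv Conj Adv Conj.
Check: rule 1 holds; rule 2 holds; rule 3 holds; rule 4 holds.

Conj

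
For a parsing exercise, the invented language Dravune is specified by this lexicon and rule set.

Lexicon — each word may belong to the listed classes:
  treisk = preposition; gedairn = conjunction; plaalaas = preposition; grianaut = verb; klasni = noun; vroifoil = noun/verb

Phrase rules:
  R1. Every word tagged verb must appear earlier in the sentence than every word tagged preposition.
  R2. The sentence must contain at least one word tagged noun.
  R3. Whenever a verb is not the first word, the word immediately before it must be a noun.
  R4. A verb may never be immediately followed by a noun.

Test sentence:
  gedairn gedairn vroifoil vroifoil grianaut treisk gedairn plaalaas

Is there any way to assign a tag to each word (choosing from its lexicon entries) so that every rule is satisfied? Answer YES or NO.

Candidates per position — 1:gedairn {conjunction}; 2:gedairn {conjunction}; 3:vroifoil {noun,verb}; 4:vroifoil {noun,verb}; 5:grianaut {verb}; 6:treisk {preposition}; 7:gedairn {conjunction}; 8:plaalaas {preposition}.
One satisfying assignment: conjunction conjunction noun noun verb preposition conjunction preposition.
Verifying each rule — rule 1 ✓; rule 2 ✓; rule 3 ✓; rule 4 ✓.

YES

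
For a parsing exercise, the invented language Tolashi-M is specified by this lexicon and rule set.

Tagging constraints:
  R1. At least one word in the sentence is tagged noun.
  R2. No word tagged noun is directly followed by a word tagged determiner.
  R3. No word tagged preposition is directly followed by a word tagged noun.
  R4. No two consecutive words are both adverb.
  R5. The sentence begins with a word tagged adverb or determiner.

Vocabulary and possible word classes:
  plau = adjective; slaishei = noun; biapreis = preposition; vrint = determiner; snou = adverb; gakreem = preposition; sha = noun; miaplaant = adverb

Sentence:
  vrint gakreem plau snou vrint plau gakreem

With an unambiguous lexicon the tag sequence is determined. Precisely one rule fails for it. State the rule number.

Fixed tagging: determiner preposition adjective adverb determiner adjective preposition.
Rule check: R1 violated, R2 holds, R3 holds, R4 holds, R5 holds.
Only rule 1 fails.

1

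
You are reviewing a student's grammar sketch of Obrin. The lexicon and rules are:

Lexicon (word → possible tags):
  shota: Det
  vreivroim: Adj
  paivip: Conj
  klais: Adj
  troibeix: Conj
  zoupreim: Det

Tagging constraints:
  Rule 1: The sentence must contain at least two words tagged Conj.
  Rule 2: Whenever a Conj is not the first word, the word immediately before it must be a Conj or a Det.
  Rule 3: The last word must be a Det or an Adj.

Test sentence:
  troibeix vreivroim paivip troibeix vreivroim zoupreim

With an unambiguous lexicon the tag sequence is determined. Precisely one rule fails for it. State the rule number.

2

Fixed tagging: Conj Adj Conj Conj Adj Det.
Rule check: R1 ok, R2 fails, R3 ok.
Only rule 2 fails.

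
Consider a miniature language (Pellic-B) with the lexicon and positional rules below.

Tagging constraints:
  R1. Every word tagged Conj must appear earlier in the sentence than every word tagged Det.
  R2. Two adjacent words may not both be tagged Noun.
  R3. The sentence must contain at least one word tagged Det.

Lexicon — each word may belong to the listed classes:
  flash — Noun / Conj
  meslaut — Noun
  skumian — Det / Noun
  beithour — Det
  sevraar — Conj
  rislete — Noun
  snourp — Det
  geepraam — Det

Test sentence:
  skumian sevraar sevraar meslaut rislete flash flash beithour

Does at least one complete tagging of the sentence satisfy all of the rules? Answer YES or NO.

NO

Candidates per position — 1:skumian {Det,Noun}; 2:sevraar {Conj}; 3:sevraar {Conj}; 4:meslaut {Noun}; 5:rislete {Noun}; 6:flash {Noun,Conj}; 7:flash {Noun,Conj}; 8:beithour {Det}.
Rule 2 cannot be satisfied by any choice of tags from the lexicon.
So there is no consistent tagging.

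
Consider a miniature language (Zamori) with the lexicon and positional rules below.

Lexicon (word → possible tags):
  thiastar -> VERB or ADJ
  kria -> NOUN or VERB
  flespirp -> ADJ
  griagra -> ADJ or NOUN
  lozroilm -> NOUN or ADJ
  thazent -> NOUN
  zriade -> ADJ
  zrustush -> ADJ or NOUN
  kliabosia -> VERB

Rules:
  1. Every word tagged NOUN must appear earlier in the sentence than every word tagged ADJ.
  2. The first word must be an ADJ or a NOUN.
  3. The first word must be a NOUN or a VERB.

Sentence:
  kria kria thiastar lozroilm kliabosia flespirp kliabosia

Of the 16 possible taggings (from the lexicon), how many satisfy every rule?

Candidates per position — 1:kria {NOUN,VERB}; 2:kria {NOUN,VERB}; 3:thiastar {VERB,ADJ}; 4:lozroilm {NOUN,ADJ}; 5:kliabosia {VERB}; 6:flespirp {ADJ}; 7:kliabosia {VERB}.
There are 16 candidate sequences in total.
Checking each against the rules leaves 6 sequences.
Count = 6.

6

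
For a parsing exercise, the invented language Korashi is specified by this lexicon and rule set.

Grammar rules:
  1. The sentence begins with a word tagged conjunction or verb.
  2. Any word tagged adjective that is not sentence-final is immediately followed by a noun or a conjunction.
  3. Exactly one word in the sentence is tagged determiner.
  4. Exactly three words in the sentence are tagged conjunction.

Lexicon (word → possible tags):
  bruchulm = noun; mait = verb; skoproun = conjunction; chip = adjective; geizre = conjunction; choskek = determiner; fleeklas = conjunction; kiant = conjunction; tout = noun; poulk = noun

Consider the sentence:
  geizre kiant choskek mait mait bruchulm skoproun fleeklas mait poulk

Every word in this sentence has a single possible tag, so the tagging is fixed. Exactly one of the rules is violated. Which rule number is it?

Fixed tagging: conjunction conjunction determiner verb verb noun conjunction conjunction verb noun.
Checking each rule: R1 ok, R2 ok, R3 ok, R4 fails.
Only rule 4 fails.

4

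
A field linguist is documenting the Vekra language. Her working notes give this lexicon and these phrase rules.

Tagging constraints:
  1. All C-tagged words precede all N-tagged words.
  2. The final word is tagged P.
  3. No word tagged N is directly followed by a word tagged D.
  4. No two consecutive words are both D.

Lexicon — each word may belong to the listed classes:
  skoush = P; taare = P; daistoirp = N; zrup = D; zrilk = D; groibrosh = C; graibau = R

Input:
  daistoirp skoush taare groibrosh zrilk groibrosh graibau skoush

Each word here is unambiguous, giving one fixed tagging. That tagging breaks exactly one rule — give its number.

1

Fixed tagging: N P P C D C R P.
Rule check: R1 fails, R2 ok, R3 ok, R4 ok.
Only rule 1 fails.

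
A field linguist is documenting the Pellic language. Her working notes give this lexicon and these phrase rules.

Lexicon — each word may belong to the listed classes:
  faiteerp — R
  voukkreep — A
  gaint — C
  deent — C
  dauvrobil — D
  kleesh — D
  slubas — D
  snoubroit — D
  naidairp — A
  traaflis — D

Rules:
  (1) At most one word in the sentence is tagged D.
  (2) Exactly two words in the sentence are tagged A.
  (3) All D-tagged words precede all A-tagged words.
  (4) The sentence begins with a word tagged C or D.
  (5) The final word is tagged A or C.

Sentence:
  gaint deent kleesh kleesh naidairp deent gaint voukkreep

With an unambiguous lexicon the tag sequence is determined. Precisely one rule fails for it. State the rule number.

Fixed tagging: C C D D A C C A.
Checking each rule: R1 ✗, R2 ✓, R3 ✓, R4 ✓, R5 ✓.
Only rule 1 fails.

1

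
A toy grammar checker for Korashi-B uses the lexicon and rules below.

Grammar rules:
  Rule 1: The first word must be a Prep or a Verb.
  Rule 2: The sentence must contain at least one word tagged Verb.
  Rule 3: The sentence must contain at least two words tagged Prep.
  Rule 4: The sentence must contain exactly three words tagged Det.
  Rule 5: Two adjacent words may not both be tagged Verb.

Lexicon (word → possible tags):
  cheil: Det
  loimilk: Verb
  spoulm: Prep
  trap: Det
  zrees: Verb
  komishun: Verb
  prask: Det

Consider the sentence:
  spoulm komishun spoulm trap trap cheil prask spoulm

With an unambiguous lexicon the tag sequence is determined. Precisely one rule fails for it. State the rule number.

Fixed tagging: Prep Verb Prep Det Det Det Det Prep.
Rule check: R1 ✓, R2 ✓, R3 ✓, R4 ✗, R5 ✓.
Only rule 4 fails.

4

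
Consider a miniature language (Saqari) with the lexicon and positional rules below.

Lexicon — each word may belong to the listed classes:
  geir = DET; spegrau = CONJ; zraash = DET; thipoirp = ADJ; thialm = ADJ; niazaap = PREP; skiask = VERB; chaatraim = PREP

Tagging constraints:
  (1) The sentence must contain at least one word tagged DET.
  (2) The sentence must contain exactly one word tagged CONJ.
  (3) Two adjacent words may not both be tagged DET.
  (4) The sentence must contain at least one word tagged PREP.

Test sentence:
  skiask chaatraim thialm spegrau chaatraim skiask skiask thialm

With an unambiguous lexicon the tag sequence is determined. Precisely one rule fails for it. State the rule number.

Fixed tagging: VERB PREP ADJ CONJ PREP VERB VERB ADJ.
Applying the rules: R1 fail, R2 pass, R3 pass, R4 pass.
Only rule 1 fails.

1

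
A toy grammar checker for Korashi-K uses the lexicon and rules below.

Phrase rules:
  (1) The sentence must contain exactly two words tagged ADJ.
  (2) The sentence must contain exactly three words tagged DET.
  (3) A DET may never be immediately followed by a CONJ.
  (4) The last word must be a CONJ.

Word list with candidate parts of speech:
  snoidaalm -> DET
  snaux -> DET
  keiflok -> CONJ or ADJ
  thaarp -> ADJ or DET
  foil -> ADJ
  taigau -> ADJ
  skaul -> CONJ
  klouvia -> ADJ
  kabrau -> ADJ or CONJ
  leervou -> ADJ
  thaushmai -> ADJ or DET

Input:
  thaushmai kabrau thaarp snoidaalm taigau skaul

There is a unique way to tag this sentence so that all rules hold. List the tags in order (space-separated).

DET ADJ DET DET ADJ CONJ

Candidates per position — 1:thaushmai {ADJ,DET}; 2:kabrau {ADJ,CONJ}; 3:thaarp {ADJ,DET}; 4:snoidaalm {DET}; 5:taigau {ADJ}; 6:skaul {CONJ}.
If word 1 were ADJ, no tagging could satisfy rule 2; so word 1 is DET.
If word 2 were CONJ, no tagging could satisfy rule 3; so word 2 is ADJ.
If word 3 were ADJ, no tagging could satisfy rule 1; so word 3 is DET.
So the tagging must be: DET ADJ DET DET ADJ CONJ.
Rule-by-rule: rule 1 ok; rule 2 ok; rule 3 ok; rule 4 ok.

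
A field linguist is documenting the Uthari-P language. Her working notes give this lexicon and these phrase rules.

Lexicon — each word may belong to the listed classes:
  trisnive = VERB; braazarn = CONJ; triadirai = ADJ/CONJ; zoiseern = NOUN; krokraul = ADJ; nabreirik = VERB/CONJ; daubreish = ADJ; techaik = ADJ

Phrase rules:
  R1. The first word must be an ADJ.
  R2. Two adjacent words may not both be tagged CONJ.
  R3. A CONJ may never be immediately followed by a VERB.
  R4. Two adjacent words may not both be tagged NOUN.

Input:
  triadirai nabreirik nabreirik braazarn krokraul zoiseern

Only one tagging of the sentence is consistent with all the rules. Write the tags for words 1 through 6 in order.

ADJ VERB VERB CONJ ADJ NOUN

Candidates per position — 1:triadirai {ADJ,CONJ}; 2:nabreirik {VERB,CONJ}; 3:nabreirik {VERB,CONJ}; 4:braazarn {CONJ}; 5:krokraul {ADJ}; 6:zoiseern {NOUN}.
If word 1 were CONJ, no tagging could satisfy rule 1; so word 1 is ADJ.
If word 3 were CONJ, no tagging could satisfy rule 2; so word 3 is VERB.
If word 2 were CONJ, no tagging could satisfy rule 3; so word 2 is VERB.
The only consistent sequence is: ADJ VERB VERB CONJ ADJ NOUN.
Check: rule 1 ✓; rule 2 ✓; rule 3 ✓; rule 4 ✓.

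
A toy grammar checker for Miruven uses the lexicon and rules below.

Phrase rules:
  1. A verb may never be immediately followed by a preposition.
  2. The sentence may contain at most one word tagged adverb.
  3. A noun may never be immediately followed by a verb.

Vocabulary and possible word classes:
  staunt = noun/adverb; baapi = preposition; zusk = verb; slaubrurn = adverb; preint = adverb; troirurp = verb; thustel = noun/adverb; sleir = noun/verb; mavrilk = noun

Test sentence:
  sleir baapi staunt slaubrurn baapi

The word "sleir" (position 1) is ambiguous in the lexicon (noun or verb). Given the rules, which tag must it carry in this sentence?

noun

Candidates per position — 1:sleir {noun,verb}; 2:baapi {preposition}; 3:staunt {noun,adverb}; 4:slaubrurn {adverb}; 5:baapi {preposition}.
Word 1 cannot be verb — rule 1 would then fail for every completion. It is noun.
Word 3 cannot be adverb — rule 2 would then fail for every completion. It is noun.
The only consistent sequence is: noun preposition noun adverb preposition.
Verifying each rule — rule 1 satisfied; rule 2 satisfied; rule 3 satisfied.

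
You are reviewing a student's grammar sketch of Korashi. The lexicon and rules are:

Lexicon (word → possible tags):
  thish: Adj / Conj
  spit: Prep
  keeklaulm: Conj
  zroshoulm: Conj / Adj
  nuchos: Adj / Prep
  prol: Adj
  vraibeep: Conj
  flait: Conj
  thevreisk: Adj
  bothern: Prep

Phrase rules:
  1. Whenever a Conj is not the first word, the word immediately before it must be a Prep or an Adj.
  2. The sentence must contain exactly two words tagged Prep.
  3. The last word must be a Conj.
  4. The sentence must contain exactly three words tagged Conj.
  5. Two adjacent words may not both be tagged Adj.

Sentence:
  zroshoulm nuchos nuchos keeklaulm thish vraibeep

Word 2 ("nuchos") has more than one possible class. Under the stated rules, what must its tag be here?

Prep

Candidates per position — 1:zroshoulm {Conj,Adj}; 2:nuchos {Adj,Prep}; 3:nuchos {Adj,Prep}; 4:keeklaulm {Conj}; 5:thish {Adj,Conj}; 6:vraibeep {Conj}.
If word 2 were Adj, no tagging could satisfy rule 2; so word 2 is Prep.
If word 3 were Adj, no tagging could satisfy rule 2; so word 3 is Prep.
If word 5 were Conj, no tagging could satisfy rule 1; so word 5 is Adj.
If word 1 were Adj, no tagging could satisfy rule 4; so word 1 is Conj.
That leaves exactly one tagging: Conj Prep Prep Conj Adj Conj.
Verifying each rule — rule 1 holds; rule 2 holds; rule 3 holds; rule 4 holds; rule 5 holds.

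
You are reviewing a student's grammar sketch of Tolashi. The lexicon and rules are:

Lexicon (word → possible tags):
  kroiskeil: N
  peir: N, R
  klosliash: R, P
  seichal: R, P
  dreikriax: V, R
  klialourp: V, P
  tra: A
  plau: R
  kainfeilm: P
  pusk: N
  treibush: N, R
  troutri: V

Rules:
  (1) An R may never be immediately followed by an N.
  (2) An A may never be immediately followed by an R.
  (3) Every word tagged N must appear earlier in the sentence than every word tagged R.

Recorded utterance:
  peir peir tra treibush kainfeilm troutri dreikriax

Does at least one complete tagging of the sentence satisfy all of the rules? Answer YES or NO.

YES

Candidates per position — 1:peir {N,R}; 2:peir {N,R}; 3:tra {A}; 4:treibush {N,R}; 5:kainfeilm {P}; 6:troutri {V}; 7:dreikriax {V,R}.
One satisfying assignment: N N A N P V R.
Verifying each rule — rule 1 ok; rule 2 ok; rule 3 ok.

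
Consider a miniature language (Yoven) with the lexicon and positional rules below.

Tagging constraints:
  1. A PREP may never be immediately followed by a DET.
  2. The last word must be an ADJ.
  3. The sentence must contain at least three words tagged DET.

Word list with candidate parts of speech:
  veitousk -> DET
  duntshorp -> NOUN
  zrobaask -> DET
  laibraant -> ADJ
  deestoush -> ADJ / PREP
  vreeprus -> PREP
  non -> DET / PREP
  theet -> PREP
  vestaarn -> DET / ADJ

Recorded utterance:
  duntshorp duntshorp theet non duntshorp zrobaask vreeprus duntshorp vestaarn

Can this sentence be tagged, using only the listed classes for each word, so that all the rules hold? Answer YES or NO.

NO

Candidates per position — 1:duntshorp {NOUN}; 2:duntshorp {NOUN}; 3:theet {PREP}; 4:non {DET,PREP}; 5:duntshorp {NOUN}; 6:zrobaask {DET}; 7:vreeprus {PREP}; 8:duntshorp {NOUN}; 9:vestaarn {DET,ADJ}.
Every candidate sequence violates at least one rule; no consistent tagging exists.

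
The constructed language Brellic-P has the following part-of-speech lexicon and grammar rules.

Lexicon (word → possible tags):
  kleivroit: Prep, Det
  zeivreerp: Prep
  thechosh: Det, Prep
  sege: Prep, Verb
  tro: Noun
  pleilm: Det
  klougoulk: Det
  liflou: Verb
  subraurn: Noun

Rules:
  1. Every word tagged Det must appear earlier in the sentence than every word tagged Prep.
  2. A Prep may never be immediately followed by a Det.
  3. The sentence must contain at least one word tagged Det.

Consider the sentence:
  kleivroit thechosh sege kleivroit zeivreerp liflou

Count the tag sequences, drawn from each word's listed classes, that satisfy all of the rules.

5

Candidates per position — 1:kleivroit {Prep,Det}; 2:thechosh {Det,Prep}; 3:sege {Prep,Verb}; 4:kleivroit {Prep,Det}; 5:zeivreerp {Prep}; 6:liflou {Verb}.
There are 16 candidate sequences in total.
The sequences that satisfy every rule: Det Det Prep Prep Prep Verb; Det Det Verb Prep Prep Verb; Det Det Verb Det Prep Verb; Det Prep Prep Prep Prep Verb; Det Prep Verb Prep Prep Verb.
Count = 5.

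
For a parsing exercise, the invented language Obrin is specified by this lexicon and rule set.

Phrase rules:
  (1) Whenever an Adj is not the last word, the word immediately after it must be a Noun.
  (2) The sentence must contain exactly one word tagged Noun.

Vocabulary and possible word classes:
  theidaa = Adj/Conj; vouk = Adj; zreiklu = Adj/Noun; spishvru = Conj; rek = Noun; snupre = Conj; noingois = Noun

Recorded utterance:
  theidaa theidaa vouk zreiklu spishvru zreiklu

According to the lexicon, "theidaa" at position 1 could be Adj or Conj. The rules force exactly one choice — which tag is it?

Conj

Candidates per position — 1:theidaa {Adj,Conj}; 2:theidaa {Adj,Conj}; 3:vouk {Adj}; 4:zreiklu {Adj,Noun}; 5:spishvru {Conj}; 6:zreiklu {Adj,Noun}.
If word 1 were Adj, no tagging could satisfy rule 1; so word 1 is Conj.
If word 2 were Adj, no tagging could satisfy rule 1; so word 2 is Conj.
If word 4 were Adj, no tagging could satisfy rule 1; so word 4 is Noun.
If word 6 were Noun, no tagging could satisfy rule 2; so word 6 is Adj.
That leaves exactly one tagging: Conj Conj Adj Noun Conj Adj.
Checking: rule 1 ✓; rule 2 ✓.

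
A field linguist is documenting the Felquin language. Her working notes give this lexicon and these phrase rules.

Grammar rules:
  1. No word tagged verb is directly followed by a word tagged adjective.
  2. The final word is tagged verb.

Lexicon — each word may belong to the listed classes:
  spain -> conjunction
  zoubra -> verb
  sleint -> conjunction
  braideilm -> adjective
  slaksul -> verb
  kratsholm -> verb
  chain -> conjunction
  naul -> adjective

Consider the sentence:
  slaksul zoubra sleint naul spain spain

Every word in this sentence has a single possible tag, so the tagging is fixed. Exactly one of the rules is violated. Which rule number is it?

Fixed tagging: verb verb conjunction adjective conjunction conjunction.
Rule check: R1 ok, R2 fails.
Only rule 2 fails.

2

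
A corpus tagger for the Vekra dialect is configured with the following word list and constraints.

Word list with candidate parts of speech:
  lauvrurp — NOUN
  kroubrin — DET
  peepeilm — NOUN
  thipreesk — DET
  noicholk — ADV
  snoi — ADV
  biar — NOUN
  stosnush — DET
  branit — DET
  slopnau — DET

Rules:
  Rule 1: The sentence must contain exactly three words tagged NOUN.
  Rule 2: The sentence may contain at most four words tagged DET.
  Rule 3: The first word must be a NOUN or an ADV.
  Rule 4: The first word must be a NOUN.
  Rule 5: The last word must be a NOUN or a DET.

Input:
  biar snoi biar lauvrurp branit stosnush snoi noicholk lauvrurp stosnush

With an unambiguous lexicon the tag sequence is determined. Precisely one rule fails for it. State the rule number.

1

Fixed tagging: NOUN ADV NOUN NOUN DET DET ADV ADV NOUN DET.
Rule check: R1 ✗, R2 ✓, R3 ✓, R4 ✓, R5 ✓.
Only rule 1 fails.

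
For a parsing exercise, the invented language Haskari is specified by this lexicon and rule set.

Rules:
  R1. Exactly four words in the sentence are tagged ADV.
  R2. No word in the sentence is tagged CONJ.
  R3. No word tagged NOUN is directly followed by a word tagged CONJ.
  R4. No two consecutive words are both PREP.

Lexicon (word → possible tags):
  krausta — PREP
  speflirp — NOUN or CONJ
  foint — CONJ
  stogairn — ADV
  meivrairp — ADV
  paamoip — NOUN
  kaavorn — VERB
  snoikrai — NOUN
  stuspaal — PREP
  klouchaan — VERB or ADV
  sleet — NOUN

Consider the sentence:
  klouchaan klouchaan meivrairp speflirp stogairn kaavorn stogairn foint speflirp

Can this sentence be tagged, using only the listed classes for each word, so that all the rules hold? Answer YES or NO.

Candidates per position — 1:klouchaan {VERB,ADV}; 2:klouchaan {VERB,ADV}; 3:meivrairp {ADV}; 4:speflirp {NOUN,CONJ}; 5:stogairn {ADV}; 6:kaavorn {VERB}; 7:stogairn {ADV}; 8:foint {CONJ}; 9:speflirp {NOUN,CONJ}.
Rule 2 cannot be satisfied by any choice of tags from the lexicon.
So there is no consistent tagging.

NO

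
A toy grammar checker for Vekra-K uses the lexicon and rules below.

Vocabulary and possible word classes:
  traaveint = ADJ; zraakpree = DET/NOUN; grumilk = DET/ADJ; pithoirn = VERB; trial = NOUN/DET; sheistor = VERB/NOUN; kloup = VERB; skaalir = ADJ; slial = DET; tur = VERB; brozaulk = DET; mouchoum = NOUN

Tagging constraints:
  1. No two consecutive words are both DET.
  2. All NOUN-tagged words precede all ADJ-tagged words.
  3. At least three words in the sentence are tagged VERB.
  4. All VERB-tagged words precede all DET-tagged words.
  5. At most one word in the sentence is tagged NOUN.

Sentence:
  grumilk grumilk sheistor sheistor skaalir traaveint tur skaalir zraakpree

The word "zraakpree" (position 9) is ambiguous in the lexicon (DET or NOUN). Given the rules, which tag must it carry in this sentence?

Candidates per position — 1:grumilk {DET,ADJ}; 2:grumilk {DET,ADJ}; 3:sheistor {VERB,NOUN}; 4:sheistor {VERB,NOUN}; 5:skaalir {ADJ}; 6:traaveint {ADJ}; 7:tur {VERB}; 8:skaalir {ADJ}; 9:zraakpree {DET,NOUN}.
If word 1 were DET, no tagging could satisfy rule 4; so word 1 is ADJ.
If word 2 were DET, no tagging could satisfy rule 4; so word 2 is ADJ.
If word 3 were NOUN, no tagging could satisfy rule 2; so word 3 is VERB.
If word 4 were NOUN, no tagging could satisfy rule 2; so word 4 is VERB.
If word 9 were NOUN, no tagging could satisfy rule 2; so word 9 is DET.
The unique satisfying tagging is: ADJ ADJ VERB VERB ADJ ADJ VERB ADJ DET.
Verifying each rule — rule 1 holds; rule 2 holds; rule 3 holds; rule 4 holds; rule 5 holds.

DET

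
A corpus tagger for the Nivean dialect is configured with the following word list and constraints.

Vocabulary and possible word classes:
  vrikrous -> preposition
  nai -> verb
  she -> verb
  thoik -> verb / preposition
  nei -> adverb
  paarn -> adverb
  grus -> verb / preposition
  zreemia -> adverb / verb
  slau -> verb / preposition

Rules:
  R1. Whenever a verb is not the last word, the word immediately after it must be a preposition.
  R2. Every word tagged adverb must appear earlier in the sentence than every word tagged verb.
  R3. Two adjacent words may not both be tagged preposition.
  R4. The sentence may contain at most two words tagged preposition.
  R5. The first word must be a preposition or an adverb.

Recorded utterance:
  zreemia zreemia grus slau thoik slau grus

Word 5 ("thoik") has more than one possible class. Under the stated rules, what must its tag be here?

Candidates per position — 1:zreemia {adverb,verb}; 2:zreemia {adverb,verb}; 3:grus {verb,preposition}; 4:slau {verb,preposition}; 5:thoik {verb,preposition}; 6:slau {verb,preposition}; 7:grus {verb,preposition}.
At position 1, choosing verb makes rule 1 impossible to satisfy; hence adverb.
Position 5: the remaining choice is settled jointly with positions 2, 3, 4, 6, 7 — only verb at position 5 is part of a tagging that satisfies every rule.
The unique satisfying tagging is: adverb adverb verb preposition verb preposition verb.
Rule-by-rule: rule 1 holds; rule 2 holds; rule 3 holds; rule 4 holds; rule 5 holds.

verb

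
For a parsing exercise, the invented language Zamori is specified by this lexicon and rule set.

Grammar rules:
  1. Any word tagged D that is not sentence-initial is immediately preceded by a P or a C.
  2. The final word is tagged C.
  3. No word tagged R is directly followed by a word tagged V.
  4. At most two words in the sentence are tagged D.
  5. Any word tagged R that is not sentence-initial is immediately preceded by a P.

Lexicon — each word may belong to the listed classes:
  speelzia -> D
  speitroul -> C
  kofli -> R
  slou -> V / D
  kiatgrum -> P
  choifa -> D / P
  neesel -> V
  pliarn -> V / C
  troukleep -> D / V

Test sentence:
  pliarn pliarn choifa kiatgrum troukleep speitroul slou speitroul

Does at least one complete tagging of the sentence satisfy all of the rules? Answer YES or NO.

YES

Candidates per position — 1:pliarn {V,C}; 2:pliarn {V,C}; 3:choifa {D,P}; 4:kiatgrum {P}; 5:troukleep {D,V}; 6:speitroul {C}; 7:slou {V,D}; 8:speitroul {C}.
One satisfying assignment: V V P P V C V C.
Verifying each rule — rule 1 holds; rule 2 holds; rule 3 holds; rule 4 holds; rule 5 holds.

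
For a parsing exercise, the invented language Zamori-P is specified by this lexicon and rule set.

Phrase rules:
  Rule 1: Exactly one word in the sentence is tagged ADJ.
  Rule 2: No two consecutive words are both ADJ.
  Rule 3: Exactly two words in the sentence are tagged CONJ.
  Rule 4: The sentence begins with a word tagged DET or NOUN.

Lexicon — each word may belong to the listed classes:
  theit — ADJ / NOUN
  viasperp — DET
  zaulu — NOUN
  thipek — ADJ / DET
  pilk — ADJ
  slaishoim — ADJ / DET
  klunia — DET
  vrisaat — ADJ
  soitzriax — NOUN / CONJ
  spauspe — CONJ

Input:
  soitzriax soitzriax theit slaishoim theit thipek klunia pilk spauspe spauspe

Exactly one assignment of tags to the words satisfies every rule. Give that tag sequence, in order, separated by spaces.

NOUN NOUN NOUN DET NOUN DET DET ADJ CONJ CONJ

Candidates per position — 1:soitzriax {NOUN,CONJ}; 2:soitzriax {NOUN,CONJ}; 3:theit {ADJ,NOUN}; 4:slaishoim {ADJ,DET}; 5:theit {ADJ,NOUN}; 6:thipek {ADJ,DET}; 7:klunia {DET}; 8:pilk {ADJ}; 9:spauspe {CONJ}; 10:spauspe {CONJ}.
At position 1, choosing CONJ makes rule 3 impossible to satisfy; hence NOUN.
At position 2, choosing CONJ makes rule 3 impossible to satisfy; hence NOUN.
At position 3, choosing ADJ makes rule 1 impossible to satisfy; hence NOUN.
At position 4, choosing ADJ makes rule 1 impossible to satisfy; hence DET.
At position 5, choosing ADJ makes rule 1 impossible to satisfy; hence NOUN.
At position 6, choosing ADJ makes rule 1 impossible to satisfy; hence DET.
So the tagging must be: NOUN NOUN NOUN DET NOUN DET DET ADJ CONJ CONJ.
Rule-by-rule: rule 1 ok; rule 2 ok; rule 3 ok; rule 4 ok.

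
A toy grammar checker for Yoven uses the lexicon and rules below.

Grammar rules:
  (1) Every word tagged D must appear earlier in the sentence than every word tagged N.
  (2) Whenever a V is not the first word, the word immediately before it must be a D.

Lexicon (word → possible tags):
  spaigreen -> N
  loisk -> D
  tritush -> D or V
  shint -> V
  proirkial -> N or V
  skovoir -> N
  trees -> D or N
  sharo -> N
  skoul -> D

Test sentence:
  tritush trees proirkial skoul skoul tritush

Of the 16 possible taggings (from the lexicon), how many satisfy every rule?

Candidates per position — 1:tritush {D,V}; 2:trees {D,N}; 3:proirkial {N,V}; 4:skoul {D}; 5:skoul {D}; 6:tritush {D,V}.
There are 16 candidate sequences in total.
The sequences that satisfy every rule: D D V D D D; D D V D D V; V D V D D D; V D V D D V.
Count = 4.

4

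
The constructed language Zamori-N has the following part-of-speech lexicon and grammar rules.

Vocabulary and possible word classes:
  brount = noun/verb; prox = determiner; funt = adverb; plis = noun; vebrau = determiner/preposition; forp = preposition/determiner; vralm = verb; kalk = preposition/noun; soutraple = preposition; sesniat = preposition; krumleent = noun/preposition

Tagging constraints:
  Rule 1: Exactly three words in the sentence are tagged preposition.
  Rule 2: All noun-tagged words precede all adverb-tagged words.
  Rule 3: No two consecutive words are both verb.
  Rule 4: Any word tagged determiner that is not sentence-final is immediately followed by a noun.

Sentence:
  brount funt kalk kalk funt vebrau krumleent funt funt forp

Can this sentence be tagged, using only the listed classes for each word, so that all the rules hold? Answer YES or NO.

NO

Candidates per position — 1:brount {noun,verb}; 2:funt {adverb}; 3:kalk {preposition,noun}; 4:kalk {preposition,noun}; 5:funt {adverb}; 6:vebrau {determiner,preposition}; 7:krumleent {noun,preposition}; 8:funt {adverb}; 9:funt {adverb}; 10:forp {preposition,determiner}.
Every candidate sequence violates at least one rule; no consistent tagging exists.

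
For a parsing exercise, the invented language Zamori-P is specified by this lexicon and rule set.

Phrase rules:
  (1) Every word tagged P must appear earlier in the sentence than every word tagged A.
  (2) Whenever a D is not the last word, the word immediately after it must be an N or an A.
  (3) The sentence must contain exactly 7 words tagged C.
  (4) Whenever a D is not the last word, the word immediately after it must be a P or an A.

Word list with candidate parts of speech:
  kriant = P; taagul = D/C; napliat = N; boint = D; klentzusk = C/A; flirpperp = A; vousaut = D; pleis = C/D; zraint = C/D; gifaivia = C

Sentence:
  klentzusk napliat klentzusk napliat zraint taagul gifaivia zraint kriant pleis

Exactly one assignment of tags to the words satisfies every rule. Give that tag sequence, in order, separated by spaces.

C N C N C C C C P C

Candidates per position — 1:klentzusk {C,A}; 2:napliat {N}; 3:klentzusk {C,A}; 4:napliat {N}; 5:zraint {C,D}; 6:taagul {D,C}; 7:gifaivia {C}; 8:zraint {C,D}; 9:kriant {P}; 10:pleis {C,D}.
Word 1 cannot be A — rule 1 would then fail for every completion. It is C.
Word 3 cannot be A — rule 1 would then fail for every completion. It is C.
Word 5 cannot be D — rule 2 would then fail for every completion. It is C.
Word 6 cannot be D — rule 2 would then fail for every completion. It is C.
Word 8 cannot be D — rule 2 would then fail for every completion. It is C.
Word 10 cannot be D — rule 3 would then fail for every completion. It is C.
That leaves exactly one tagging: C N C N C C C C P C.
Verifying each rule — rule 1 ✓; rule 2 ✓; rule 3 ✓; rule 4 ✓.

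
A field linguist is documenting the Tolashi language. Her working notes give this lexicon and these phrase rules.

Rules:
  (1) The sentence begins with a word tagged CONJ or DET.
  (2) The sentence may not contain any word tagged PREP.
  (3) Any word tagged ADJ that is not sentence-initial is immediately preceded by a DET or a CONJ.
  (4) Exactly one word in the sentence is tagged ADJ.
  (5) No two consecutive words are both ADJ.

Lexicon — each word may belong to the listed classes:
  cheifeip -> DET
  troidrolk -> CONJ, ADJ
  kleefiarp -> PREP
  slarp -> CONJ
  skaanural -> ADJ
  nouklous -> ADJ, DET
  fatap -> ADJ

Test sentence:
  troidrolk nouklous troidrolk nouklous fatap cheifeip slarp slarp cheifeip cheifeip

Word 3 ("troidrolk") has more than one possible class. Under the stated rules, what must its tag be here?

Candidates per position — 1:troidrolk {CONJ,ADJ}; 2:nouklous {ADJ,DET}; 3:troidrolk {CONJ,ADJ}; 4:nouklous {ADJ,DET}; 5:fatap {ADJ}; 6:cheifeip {DET}; 7:slarp {CONJ}; 8:slarp {CONJ}; 9:cheifeip {DET}; 10:cheifeip {DET}.
Word 1 cannot be ADJ — rule 1 would then fail for every completion. It is CONJ.
Word 2 cannot be ADJ — rule 4 would then fail for every completion. It is DET.
Word 3 cannot be ADJ — rule 4 would then fail for every completion. It is CONJ.
Word 4 cannot be ADJ — rule 3 would then fail for every completion. It is DET.
The unique satisfying tagging is: CONJ DET CONJ DET ADJ DET CONJ CONJ DET DET.
Rule-by-rule: rule 1 satisfied; rule 2 satisfied; rule 3 satisfied; rule 4 satisfied; rule 5 satisfied.

CONJ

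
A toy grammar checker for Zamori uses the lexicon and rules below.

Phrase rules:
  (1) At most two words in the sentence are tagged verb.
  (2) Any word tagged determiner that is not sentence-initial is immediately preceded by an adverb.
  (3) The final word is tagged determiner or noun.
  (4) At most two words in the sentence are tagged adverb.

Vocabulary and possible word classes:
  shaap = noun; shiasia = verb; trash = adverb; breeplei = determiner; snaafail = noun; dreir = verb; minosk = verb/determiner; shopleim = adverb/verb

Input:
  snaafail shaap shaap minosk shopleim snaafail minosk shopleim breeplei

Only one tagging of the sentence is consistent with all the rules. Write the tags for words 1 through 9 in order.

Candidates per position — 1:snaafail {noun}; 2:shaap {noun}; 3:shaap {noun}; 4:minosk {verb,determiner}; 5:shopleim {adverb,verb}; 6:snaafail {noun}; 7:minosk {verb,determiner}; 8:shopleim {adverb,verb}; 9:breeplei {determiner}.
Position 4: determiner is ruled out by rule 2; that leaves verb.
Position 7: determiner is ruled out by rule 2; that leaves verb.
Position 8: verb is ruled out by rule 1; that leaves adverb.
Position 5: verb is ruled out by rule 1; that leaves adverb.
So the tagging must be: noun noun noun verb adverb noun verb adverb determiner.
Checking: rule 1 ✓; rule 2 ✓; rule 3 ✓; rule 4 ✓.

noun noun noun verb adverb noun verb adverb determiner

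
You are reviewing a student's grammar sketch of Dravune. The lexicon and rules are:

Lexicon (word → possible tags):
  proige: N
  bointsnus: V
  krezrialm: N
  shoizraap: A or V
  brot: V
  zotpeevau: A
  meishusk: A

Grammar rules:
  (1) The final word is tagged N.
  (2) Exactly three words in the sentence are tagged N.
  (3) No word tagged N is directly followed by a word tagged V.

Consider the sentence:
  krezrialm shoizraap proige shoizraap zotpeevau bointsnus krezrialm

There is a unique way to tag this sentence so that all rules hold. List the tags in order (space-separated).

Candidates per position — 1:krezrialm {N}; 2:shoizraap {A,V}; 3:proige {N}; 4:shoizraap {A,V}; 5:zotpeevau {A}; 6:bointsnus {V}; 7:krezrialm {N}.
If word 2 were V, no tagging could satisfy rule 3; so word 2 is A.
If word 4 were V, no tagging could satisfy rule 3; so word 4 is A.
That leaves exactly one tagging: N A N A A V N.
Check: rule 1 holds; rule 2 holds; rule 3 holds.

N A N A A V N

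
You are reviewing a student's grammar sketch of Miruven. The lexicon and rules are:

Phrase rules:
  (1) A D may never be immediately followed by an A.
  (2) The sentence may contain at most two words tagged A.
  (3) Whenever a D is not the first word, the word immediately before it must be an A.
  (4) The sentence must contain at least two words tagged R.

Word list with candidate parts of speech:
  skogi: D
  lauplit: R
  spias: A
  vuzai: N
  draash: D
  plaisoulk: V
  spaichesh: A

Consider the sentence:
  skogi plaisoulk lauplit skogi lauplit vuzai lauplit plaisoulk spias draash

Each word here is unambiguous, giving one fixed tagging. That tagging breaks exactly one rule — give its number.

3

Fixed tagging: D V R D R N R V A D.
Rule check: R1 holds, R2 holds, R3 violated, R4 holds.
Only rule 3 fails.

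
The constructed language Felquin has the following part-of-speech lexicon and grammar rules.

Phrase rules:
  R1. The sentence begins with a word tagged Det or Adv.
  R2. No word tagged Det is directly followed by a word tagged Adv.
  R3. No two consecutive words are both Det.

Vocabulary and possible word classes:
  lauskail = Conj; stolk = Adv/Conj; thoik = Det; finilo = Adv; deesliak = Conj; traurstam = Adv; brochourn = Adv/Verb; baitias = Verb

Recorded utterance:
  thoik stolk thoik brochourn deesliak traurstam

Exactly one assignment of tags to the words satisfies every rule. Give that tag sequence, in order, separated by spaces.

Det Conj Det Verb Conj Adv

Candidates per position — 1:thoik {Det}; 2:stolk {Adv,Conj}; 3:thoik {Det}; 4:brochourn {Adv,Verb}; 5:deesliak {Conj}; 6:traurstam {Adv}.
Position 2: Adv is ruled out by rule 2; that leaves Conj.
Position 4: Adv is ruled out by rule 2; that leaves Verb.
That leaves exactly one tagging: Det Conj Det Verb Conj Adv.
Checking: rule 1 satisfied; rule 2 satisfied; rule 3 satisfied.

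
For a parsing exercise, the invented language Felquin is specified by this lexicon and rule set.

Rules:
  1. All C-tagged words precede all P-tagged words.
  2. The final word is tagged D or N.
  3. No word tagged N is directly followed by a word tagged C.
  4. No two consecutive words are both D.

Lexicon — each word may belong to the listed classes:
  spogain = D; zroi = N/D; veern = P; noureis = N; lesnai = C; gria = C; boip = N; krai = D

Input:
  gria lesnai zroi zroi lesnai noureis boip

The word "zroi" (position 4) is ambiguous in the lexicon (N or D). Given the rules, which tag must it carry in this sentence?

Candidates per position — 1:gria {C}; 2:lesnai {C}; 3:zroi {N,D}; 4:zroi {N,D}; 5:lesnai {C}; 6:noureis {N}; 7:boip {N}.
Word 4 cannot be N — rule 3 would then fail for every completion. It is D.
Word 3 cannot be D — rule 4 would then fail for every completion. It is N.
That leaves exactly one tagging: C C N D C N N.
Rule-by-rule: rule 1 holds; rule 2 holds; rule 3 holds; rule 4 holds.

D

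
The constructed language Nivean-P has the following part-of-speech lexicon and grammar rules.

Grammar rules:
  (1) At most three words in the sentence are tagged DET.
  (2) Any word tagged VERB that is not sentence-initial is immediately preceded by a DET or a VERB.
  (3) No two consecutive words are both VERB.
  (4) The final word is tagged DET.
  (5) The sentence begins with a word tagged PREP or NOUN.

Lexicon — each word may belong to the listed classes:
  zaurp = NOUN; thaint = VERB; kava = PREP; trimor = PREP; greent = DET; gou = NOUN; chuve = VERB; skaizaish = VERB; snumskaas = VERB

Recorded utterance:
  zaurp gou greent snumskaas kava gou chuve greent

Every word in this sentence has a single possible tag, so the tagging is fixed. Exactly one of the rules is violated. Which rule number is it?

Fixed tagging: NOUN NOUN DET VERB PREP NOUN VERB DET.
Rule check: R1 pass, R2 fail, R3 pass, R4 pass, R5 pass.
Only rule 2 fails.

2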